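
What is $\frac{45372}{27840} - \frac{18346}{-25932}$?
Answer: $\frac{35152903}{15040560} \approx 2.3372$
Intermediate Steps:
$\frac{45372}{27840} - \frac{18346}{-25932} = 45372 \cdot \frac{1}{27840} - - \frac{9173}{12966} = \frac{3781}{2320} + \frac{9173}{12966} = \frac{35152903}{15040560}$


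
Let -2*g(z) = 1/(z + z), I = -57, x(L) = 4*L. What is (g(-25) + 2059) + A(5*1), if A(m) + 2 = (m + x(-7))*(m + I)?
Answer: 325301/100 ≈ 3253.0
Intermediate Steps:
g(z) = -1/(4*z) (g(z) = -1/(2*(z + z)) = -1/(2*z)/2 = -1/(4*z))
A(m) = -2 + (-57 + m)*(-28 + m) (A(m) = -2 + (m + 4*(-7))*(m - 57) = -2 + (m - 28)*(-57 + m) = -2 + (-28 + m)*(-57 + m) = -2 + (-57 + m)*(-28 + m))
(g(-25) + 2059) + A(5*1) = (-¼/(-25) + 2059) + (1594 + (5*1)² - 425) = (-¼*(-1/25) + 2059) + (1594 + 5² - 85*5) = (1/100 + 2059) + (1594 + 25 - 425) = 205901/100 + 1194 = 325301/100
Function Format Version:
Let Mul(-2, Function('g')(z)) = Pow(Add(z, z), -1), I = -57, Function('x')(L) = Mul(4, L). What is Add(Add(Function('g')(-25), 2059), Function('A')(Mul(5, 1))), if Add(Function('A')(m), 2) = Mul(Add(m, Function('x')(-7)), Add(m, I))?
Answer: Rational(325301, 100) ≈ 3253.0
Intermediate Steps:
Function('g')(z) = Mul(Rational(-1, 4), Pow(z, -1)) (Function('g')(z) = Mul(Rational(-1, 2), Pow(Add(z, z), -1)) = Mul(Rational(-1, 2), Pow(Mul(2, z), -1)) = Mul(Rational(-1, 2), Mul(Rational(1, 2), Pow(z, -1))) = Mul(Rational(-1, 4), Pow(z, -1)))
Function('A')(m) = Add(-2, Mul(Add(-57, m), Add(-28, m))) (Function('A')(m) = Add(-2, Mul(Add(m, Mul(4, -7)), Add(m, -57))) = Add(-2, Mul(Add(m, -28), Add(-57, m))) = Add(-2, Mul(Add(-28, m), Add(-57, m))) = Add(-2, Mul(Add(-57, m), Add(-28, m))))
Add(Add(Function('g')(-25), 2059), Function('A')(Mul(5, 1))) = Add(Add(Mul(Rational(-1, 4), Pow(-25, -1)), 2059), Add(1594, Pow(Mul(5, 1), 2), Mul(-85, Mul(5, 1)))) = Add(Add(Mul(Rational(-1, 4), Rational(-1, 25)), 2059), Add(1594, Pow(5, 2), Mul(-85, 5))) = Add(Add(Rational(1, 100), 2059), Add(1594, 25, -425)) = Add(Rational(205901, 100), 1194) = Rational(325301, 100)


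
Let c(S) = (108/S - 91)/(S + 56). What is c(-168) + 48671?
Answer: 76317411/1568 ≈ 48672.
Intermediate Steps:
c(S) = (-91 + 108/S)/(56 + S)
c(-168) + 48671 = (108 - 91*(-168))/((-168)*(56 - 168)) + 48671 = -1/168*(108 + 15288)/(-112) + 48671 = -1/168*(-1/112)*15396 + 48671 = 1283/1568 + 48671 = 76317411/1568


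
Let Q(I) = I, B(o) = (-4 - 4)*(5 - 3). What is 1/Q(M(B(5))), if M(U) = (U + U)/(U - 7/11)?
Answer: 183/352 ≈ 0.51989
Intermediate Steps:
B(o) = -16 (B(o) = -8*2 = -16)
M(U) = 2*U/(-7/11 + U) (M(U) = (2*U)/(U - 7*1/11) = (2*U)/(U - 7/11) = (2*U)/(-7/11 + U) = 2*U/(-7/11 + U))
1/Q(M(B(5))) = 1/(22*(-16)/(-7 + 11*(-16))) = 1/(22*(-16)/(-7 - 176)) = 1/(22*(-16)/(-183)) = 1/(22*(-16)*(-1/183)) = 1/(352/183) = 183/352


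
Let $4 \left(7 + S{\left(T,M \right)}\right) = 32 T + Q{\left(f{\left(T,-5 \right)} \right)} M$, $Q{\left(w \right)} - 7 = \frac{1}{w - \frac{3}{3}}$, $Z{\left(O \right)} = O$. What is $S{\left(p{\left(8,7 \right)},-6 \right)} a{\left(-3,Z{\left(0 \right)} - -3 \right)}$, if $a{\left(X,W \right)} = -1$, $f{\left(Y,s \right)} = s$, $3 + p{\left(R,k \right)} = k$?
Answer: $- \frac{59}{4} \approx -14.75$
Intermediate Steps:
$p{\left(R,k \right)} = -3 + k$
$Q{\left(w \right)} = 7 + \frac{1}{-1 + w}$ ($Q{\left(w \right)} = 7 + \frac{1}{w - \frac{3}{3}} = 7 + \frac{1}{w - 1} = 7 + \frac{1}{-1 + w}$)
$S{\left(T,M \right)} = -7 + 8 T + \frac{41 M}{24}$ ($S{\left(T,M \right)} = -7 + \frac{32 T + \frac{-6 + 7 \left(-5\right)}{-1 - 5} M}{4} = -7 + \frac{32 T + \frac{-6 - 35}{-6} M}{4} = -7 + \frac{32 T + \left(- \frac{1}{6}\right) \left(-41\right) M}{4} = -7 + \frac{32 T + \frac{41 M}{6}}{4} = -7 + \left(8 T + \frac{41 M}{24}\right) = -7 + 8 T + \frac{41 M}{24}$)
$S{\left(p{\left(8,7 \right)},-6 \right)} a{\left(-3,Z{\left(0 \right)} - -3 \right)} = \left(-7 + 8 \left(-3 + 7\right) + \frac{41}{24} \left(-6\right)\right) \left(-1\right) = \left(-7 + 8 \cdot 4 - \frac{41}{4}\right) \left(-1\right) = \left(-7 + 32 - \frac{41}{4}\right) \left(-1\right) = \frac{59}{4} \left(-1\right) = - \frac{59}{4}$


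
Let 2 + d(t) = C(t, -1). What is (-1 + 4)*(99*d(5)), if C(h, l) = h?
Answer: 891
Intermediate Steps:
d(t) = -2 + t
(-1 + 4)*(99*d(5)) = (-1 + 4)*(99*(-2 + 5)) = 3*(99*3) = 3*297 = 891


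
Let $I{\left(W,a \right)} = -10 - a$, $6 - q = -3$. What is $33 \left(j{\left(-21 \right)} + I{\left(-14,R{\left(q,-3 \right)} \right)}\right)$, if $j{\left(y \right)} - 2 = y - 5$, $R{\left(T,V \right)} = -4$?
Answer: $-990$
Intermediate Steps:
$q = 9$ ($q = 6 - -3 = 6 + 3 = 9$)
$j{\left(y \right)} = -3 + y$ ($j{\left(y \right)} = 2 + \left(y - 5\right) = 2 + \left(-5 + y\right) = -3 + y$)
$33 \left(j{\left(-21 \right)} + I{\left(-14,R{\left(q,-3 \right)} \right)}\right) = 33 \left(\left(-3 - 21\right) - 6\right) = 33 \left(-24 + \left(-10 + 4\right)\right) = 33 \left(-24 - 6\right) = 33 \left(-30\right) = -990$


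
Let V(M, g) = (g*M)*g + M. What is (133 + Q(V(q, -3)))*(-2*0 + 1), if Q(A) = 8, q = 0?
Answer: 141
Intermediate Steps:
V(M, g) = M + M*g² (V(M, g) = (M*g)*g + M = M*g² + M = M + M*g²)
(133 + Q(V(q, -3)))*(-2*0 + 1) = (133 + 8)*(-2*0 + 1) = 141*(0 + 1) = 141*1 = 141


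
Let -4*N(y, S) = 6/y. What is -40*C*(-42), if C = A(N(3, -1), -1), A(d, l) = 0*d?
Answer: 0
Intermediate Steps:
N(y, S) = -3/(2*y)
A(d, l) = 0
C = 0
-40*C*(-42) = -40*0*(-42) = 0*(-42) = 0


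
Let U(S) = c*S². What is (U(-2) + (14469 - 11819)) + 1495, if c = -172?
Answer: 3457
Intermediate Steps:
U(S) = -172*S²
(U(-2) + (14469 - 11819)) + 1495 = (-172*(-2)² + (14469 - 11819)) + 1495 = (-172*4 + 2650) + 1495 = (-688 + 2650) + 1495 = 1962 + 1495 = 3457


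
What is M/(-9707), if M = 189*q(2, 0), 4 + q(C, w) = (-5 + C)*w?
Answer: 756/9707 ≈ 0.077882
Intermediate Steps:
q(C, w) = -4 + w*(-5 + C) (q(C, w) = -4 + (-5 + C)*w = -4 + w*(-5 + C))
M = -756 (M = 189*(-4 - 5*0 + 2*0) = 189*(-4 + 0 + 0) = 189*(-4) = -756)
M/(-9707) = -756/(-9707) = -756*(-1/9707) = 756/9707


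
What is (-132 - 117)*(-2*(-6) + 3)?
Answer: -3735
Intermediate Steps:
(-132 - 117)*(-2*(-6) + 3) = -249*(12 + 3) = -249*15 = -3735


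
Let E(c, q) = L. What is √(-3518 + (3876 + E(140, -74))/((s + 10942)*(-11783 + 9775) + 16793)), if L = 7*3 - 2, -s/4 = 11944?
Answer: I*√15717450906205815/2113699 ≈ 59.313*I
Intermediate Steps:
s = -47776 (s = -4*11944 = -47776)
L = 19 (L = 21 - 2 = 19)
E(c, q) = 19
√(-3518 + (3876 + E(140, -74))/((s + 10942)*(-11783 + 9775) + 16793)) = √(-3518 + (3876 + 19)/((-47776 + 10942)*(-11783 + 9775) + 16793)) = √(-3518 + 3895/(-36834*(-2008) + 16793)) = √(-3518 + 3895/(73962672 + 16793)) = √(-3518 + 3895/73979465) = √(-3518 + 3895*(1/73979465)) = √(-3518 + 779/14795893) = √(-52051950795/14795893) = I*√15717450906205815/2113699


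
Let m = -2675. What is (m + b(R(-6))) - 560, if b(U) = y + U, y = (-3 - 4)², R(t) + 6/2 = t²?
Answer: -3153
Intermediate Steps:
R(t) = -3 + t²
y = 49 (y = (-7)² = 49)
b(U) = 49 + U
(m + b(R(-6))) - 560 = (-2675 + (49 + (-3 + (-6)²))) - 560 = (-2675 + (49 + (-3 + 36))) - 560 = (-2675 + (49 + 33)) - 560 = (-2675 + 82) - 560 = -2593 - 560 = -3153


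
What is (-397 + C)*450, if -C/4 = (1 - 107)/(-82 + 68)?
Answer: -1345950/7 ≈ -1.9228e+5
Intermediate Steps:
C = -212/7 (C = -4*(1 - 107)/(-82 + 68) = -(-424)/(-14) = -(-424)*(-1)/14 = -4*53/7 = -212/7 ≈ -30.286)
(-397 + C)*450 = (-397 - 212/7)*450 = -2991/7*450 = -1345950/7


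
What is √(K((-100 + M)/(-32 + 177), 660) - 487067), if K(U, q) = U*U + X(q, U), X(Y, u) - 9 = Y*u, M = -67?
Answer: I*√10256348461/145 ≈ 698.44*I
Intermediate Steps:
X(Y, u) = 9 + Y*u
K(U, q) = 9 + U² + U*q (K(U, q) = U*U + (9 + q*U) = U² + (9 + U*q) = 9 + U² + U*q)
√(K((-100 + M)/(-32 + 177), 660) - 487067) = √((9 + ((-100 - 67)/(-32 + 177))² + ((-100 - 67)/(-32 + 177))*660) - 487067) = √((9 + (-167/145)² - 167/145*660) - 487067) = √((9 + 27889/21025 - 22044/29) - 487067) = √(-15764786/21025 - 487067) = √(-10256348461/21025) = I*√10256348461/145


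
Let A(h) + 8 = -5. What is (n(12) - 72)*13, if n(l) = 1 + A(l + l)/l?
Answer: -11245/12 ≈ -937.08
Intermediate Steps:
A(h) = -13 (A(h) = -8 - 5 = -13)
n(l) = 1 - 13/l
(n(12) - 72)*13 = ((-13 + 12)/12 - 72)*13 = ((1/12)*(-1) - 72)*13 = (-1/12 - 72)*13 = -865/12*13 = -11245/12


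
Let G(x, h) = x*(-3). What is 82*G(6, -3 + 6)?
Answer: -1476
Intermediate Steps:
G(x, h) = -3*x
82*G(6, -3 + 6) = 82*(-3*6) = 82*(-18) = -1476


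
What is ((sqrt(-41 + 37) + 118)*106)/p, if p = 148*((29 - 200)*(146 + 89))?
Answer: -3127/1486845 - 53*I/1486845 ≈ -0.0021031 - 3.5646e-5*I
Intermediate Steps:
p = -5947380 (p = 148*(-171*235) = 148*(-40185) = -5947380)
((sqrt(-41 + 37) + 118)*106)/p = ((sqrt(-41 + 37) + 118)*106)/(-5947380) = ((sqrt(-4) + 118)*106)*(-1/5947380) = ((2*I + 118)*106)*(-1/5947380) = ((118 + 2*I)*106)*(-1/5947380) = (12508 + 212*I)*(-1/5947380) = -3127/1486845 - 53*I/1486845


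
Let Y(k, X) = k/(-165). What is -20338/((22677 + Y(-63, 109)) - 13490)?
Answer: -559295/252653 ≈ -2.2137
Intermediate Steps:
Y(k, X) = -k/165 (Y(k, X) = k*(-1/165) = -k/165)
-20338/((22677 + Y(-63, 109)) - 13490) = -20338/((22677 - 1/165*(-63)) - 13490) = -20338/((22677 + 21/55) - 13490) = -20338/(1247256/55 - 13490) = -20338/505306/55 = -20338*55/505306 = -559295/252653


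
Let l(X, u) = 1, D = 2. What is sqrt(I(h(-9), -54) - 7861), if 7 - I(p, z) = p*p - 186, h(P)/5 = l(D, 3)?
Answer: 7*I*sqrt(157) ≈ 87.71*I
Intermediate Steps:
h(P) = 5 (h(P) = 5*1 = 5)
I(p, z) = 193 - p**2 (I(p, z) = 7 - (p*p - 186) = 7 - (p**2 - 186) = 7 - (-186 + p**2) = 7 + (186 - p**2) = 193 - p**2)
sqrt(I(h(-9), -54) - 7861) = sqrt((193 - 1*5**2) - 7861) = sqrt((193 - 1*25) - 7861) = sqrt((193 - 25) - 7861) = sqrt(168 - 7861) = sqrt(-7693) = 7*I*sqrt(157)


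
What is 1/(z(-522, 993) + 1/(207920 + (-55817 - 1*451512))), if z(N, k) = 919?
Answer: 299409/275156870 ≈ 0.0010881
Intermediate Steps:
1/(z(-522, 993) + 1/(207920 + (-55817 - 1*451512))) = 1/(919 + 1/(207920 + (-55817 - 1*451512))) = 1/(919 + 1/(207920 + (-55817 - 451512))) = 1/(919 + 1/(207920 - 507329)) = 1/(919 + 1/(-299409)) = 1/(919 - 1/299409) = 1/(275156870/299409) = 299409/275156870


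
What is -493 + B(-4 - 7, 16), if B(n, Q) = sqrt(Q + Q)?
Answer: -493 + 4*sqrt(2) ≈ -487.34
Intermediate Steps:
B(n, Q) = sqrt(2)*sqrt(Q) (B(n, Q) = sqrt(2*Q) = sqrt(2)*sqrt(Q))
-493 + B(-4 - 7, 16) = -493 + sqrt(2)*sqrt(16) = -493 + sqrt(2)*4 = -493 + 4*sqrt(2)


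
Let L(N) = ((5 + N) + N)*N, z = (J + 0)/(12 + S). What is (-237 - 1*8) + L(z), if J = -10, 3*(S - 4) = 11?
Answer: -859895/3481 ≈ -247.03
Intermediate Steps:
S = 23/3 (S = 4 + (⅓)*11 = 4 + 11/3 = 23/3 ≈ 7.6667)
z = -30/59 (z = (-10 + 0)/(12 + 23/3) = -10/59/3 = -10*3/59 = -30/59 ≈ -0.50847)
L(N) = N*(5 + 2*N) (L(N) = (5 + 2*N)*N = N*(5 + 2*N))
(-237 - 1*8) + L(z) = (-237 - 1*8) - 30*(5 + 2*(-30/59))/59 = (-237 - 8) - 30*(5 - 60/59)/59 = -245 - 30/59*235/59 = -245 - 7050/3481 = -859895/3481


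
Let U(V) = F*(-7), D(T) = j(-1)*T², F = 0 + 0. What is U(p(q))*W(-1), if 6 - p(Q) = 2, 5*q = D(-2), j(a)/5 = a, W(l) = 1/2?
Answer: 0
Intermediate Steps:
W(l) = ½
j(a) = 5*a
F = 0
D(T) = -5*T² (D(T) = (5*(-1))*T² = -5*T²)
q = -4 (q = (-5*(-2)²)/5 = (-5*4)/5 = (⅕)*(-20) = -4)
p(Q) = 4 (p(Q) = 6 - 1*2 = 6 - 2 = 4)
U(V) = 0 (U(V) = 0*(-7) = 0)
U(p(q))*W(-1) = 0*(½) = 0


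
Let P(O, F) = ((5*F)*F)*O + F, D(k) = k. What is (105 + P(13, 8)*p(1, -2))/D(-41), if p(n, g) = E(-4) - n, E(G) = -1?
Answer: 8231/41 ≈ 200.76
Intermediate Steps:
p(n, g) = -1 - n
P(O, F) = F + 5*O*F² (P(O, F) = (5*F²)*O + F = 5*O*F² + F = F + 5*O*F²)
(105 + P(13, 8)*p(1, -2))/D(-41) = (105 + (8*(1 + 5*8*13))*(-1 - 1*1))/(-41) = (105 + (8*(1 + 520))*(-1 - 1))*(-1/41) = (105 + (8*521)*(-2))*(-1/41) = (105 + 4168*(-2))*(-1/41) = (105 - 8336)*(-1/41) = -8231*(-1/41) = 8231/41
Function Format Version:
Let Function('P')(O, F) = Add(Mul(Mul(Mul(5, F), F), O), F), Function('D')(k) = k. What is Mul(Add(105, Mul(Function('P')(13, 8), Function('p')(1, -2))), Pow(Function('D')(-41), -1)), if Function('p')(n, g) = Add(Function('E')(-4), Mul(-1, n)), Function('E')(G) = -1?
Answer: Rational(8231, 41) ≈ 200.76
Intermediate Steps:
Function('p')(n, g) = Add(-1, Mul(-1, n))
Function('P')(O, F) = Add(F, Mul(5, O, Pow(F, 2))) (Function('P')(O, F) = Add(Mul(Mul(5, Pow(F, 2)), O), F) = Add(Mul(5, O, Pow(F, 2)), F) = Add(F, Mul(5, O, Pow(F, 2))))
Mul(Add(105, Mul(Function('P')(13, 8), Function('p')(1, -2))), Pow(Function('D')(-41), -1)) = Mul(Add(105, Mul(Mul(8, Add(1, Mul(5, 8, 13))), Add(-1, Mul(-1, 1)))), Pow(-41, -1)) = Mul(Add(105, Mul(Mul(8, Add(1, 520)), Add(-1, -1))), Rational(-1, 41)) = Mul(Add(105, Mul(Mul(8, 521), -2)), Rational(-1, 41)) = Mul(Add(105, Mul(4168, -2)), Rational(-1, 41)) = Mul(Add(105, -8336), Rational(-1, 41)) = Mul(-8231, Rational(-1, 41)) = Rational(8231, 41)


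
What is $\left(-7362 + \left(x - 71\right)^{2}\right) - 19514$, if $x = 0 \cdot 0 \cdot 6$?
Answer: $-21835$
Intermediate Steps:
$x = 0$ ($x = 0 \cdot 6 = 0$)
$\left(-7362 + \left(x - 71\right)^{2}\right) - 19514 = \left(-7362 + \left(0 - 71\right)^{2}\right) - 19514 = \left(-7362 + \left(-71\right)^{2}\right) - 19514 = \left(-7362 + 5041\right) - 19514 = -2321 - 19514 = -21835$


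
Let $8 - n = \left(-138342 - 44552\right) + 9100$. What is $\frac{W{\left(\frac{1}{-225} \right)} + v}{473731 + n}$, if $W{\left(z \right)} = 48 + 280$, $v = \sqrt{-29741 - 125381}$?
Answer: $\frac{328}{647533} + \frac{11 i \sqrt{1282}}{647533} \approx 0.00050654 + 0.00060824 i$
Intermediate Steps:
$n = 173802$ ($n = 8 - \left(\left(-138342 - 44552\right) + 9100\right) = 8 - \left(-182894 + 9100\right) = 8 - -173794 = 8 + 173794 = 173802$)
$v = 11 i \sqrt{1282}$ ($v = \sqrt{-155122} = 11 i \sqrt{1282} \approx 393.86 i$)
$W{\left(z \right)} = 328$
$\frac{W{\left(\frac{1}{-225} \right)} + v}{473731 + n} = \frac{328 + 11 i \sqrt{1282}}{473731 + 173802} = \frac{328 + 11 i \sqrt{1282}}{647533} = \left(328 + 11 i \sqrt{1282}\right) \frac{1}{647533} = \frac{328}{647533} + \frac{11 i \sqrt{1282}}{647533}$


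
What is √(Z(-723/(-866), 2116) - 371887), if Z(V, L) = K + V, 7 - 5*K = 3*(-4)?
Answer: I*√6972385275530/4330 ≈ 609.82*I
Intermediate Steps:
K = 19/5 (K = 7/5 - 3*(-4)/5 = 7/5 - ⅕*(-12) = 7/5 + 12/5 = 19/5 ≈ 3.8000)
Z(V, L) = 19/5 + V
√(Z(-723/(-866), 2116) - 371887) = √((19/5 - 723/(-866)) - 371887) = √((19/5 - 723*(-1/866)) - 371887) = √((19/5 + 723/866) - 371887) = √(20069/4330 - 371887) = √(-1610250641/4330) = I*√6972385275530/4330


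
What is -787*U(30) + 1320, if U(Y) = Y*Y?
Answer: -706980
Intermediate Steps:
U(Y) = Y**2
-787*U(30) + 1320 = -787*30**2 + 1320 = -787*900 + 1320 = -708300 + 1320 = -706980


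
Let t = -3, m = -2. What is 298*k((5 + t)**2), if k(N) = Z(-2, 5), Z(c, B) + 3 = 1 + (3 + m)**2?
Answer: -298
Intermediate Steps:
Z(c, B) = -1 (Z(c, B) = -3 + (1 + (3 - 2)**2) = -3 + (1 + 1**2) = -3 + (1 + 1) = -3 + 2 = -1)
k(N) = -1
298*k((5 + t)**2) = 298*(-1) = -298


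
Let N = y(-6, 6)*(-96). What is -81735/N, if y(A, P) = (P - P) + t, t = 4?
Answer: 27245/128 ≈ 212.85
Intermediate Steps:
y(A, P) = 4 (y(A, P) = (P - P) + 4 = 0 + 4 = 4)
N = -384 (N = 4*(-96) = -384)
-81735/N = -81735/(-384) = -81735*(-1/384) = 27245/128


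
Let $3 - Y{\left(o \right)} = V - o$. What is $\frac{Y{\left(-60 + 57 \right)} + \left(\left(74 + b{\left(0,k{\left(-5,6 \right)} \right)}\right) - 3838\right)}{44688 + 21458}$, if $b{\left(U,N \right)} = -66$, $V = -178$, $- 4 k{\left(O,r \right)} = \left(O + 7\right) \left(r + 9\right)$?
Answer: $- \frac{1826}{33073} \approx -0.055211$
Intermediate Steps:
$k{\left(O,r \right)} = - \frac{\left(7 + O\right) \left(9 + r\right)}{4}$ ($k{\left(O,r \right)} = - \frac{\left(O + 7\right) \left(r + 9\right)}{4} = - \frac{\left(7 + O\right) \left(9 + r\right)}{4}$)
$Y{\left(o \right)} = 181 + o$ ($Y{\left(o \right)} = 3 - \left(-178 - o\right) = 3 + \left(178 + o\right) = 181 + o$)
$\frac{Y{\left(-60 + 57 \right)} + \left(\left(74 + b{\left(0,k{\left(-5,6 \right)} \right)}\right) - 3838\right)}{44688 + 21458} = \frac{\left(181 + \left(-60 + 57\right)\right) + \left(\left(74 - 66\right) - 3838\right)}{44688 + 21458} = \frac{\left(181 - 3\right) + \left(8 - 3838\right)}{66146} = \left(178 - 3830\right) \frac{1}{66146} = \left(-3652\right) \frac{1}{66146} = - \frac{1826}{33073}$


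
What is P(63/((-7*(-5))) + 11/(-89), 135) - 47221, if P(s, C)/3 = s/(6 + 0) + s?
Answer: -21010734/445 ≈ -47215.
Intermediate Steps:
P(s, C) = 7*s/2 (P(s, C) = 3*(s/(6 + 0) + s) = 3*(s/6 + s) = 3*(7*s/6) = 7*s/2)
P(63/((-7*(-5))) + 11/(-89), 135) - 47221 = 7*(63/((-7*(-5))) + 11/(-89))/2 - 47221 = 7*(63/35 + 11*(-1/89))/2 - 47221 = 7*(63*(1/35) - 11/89)/2 - 47221 = 7*(9/5 - 11/89)/2 - 47221 = (7/2)*(746/445) - 47221 = 2611/445 - 47221 = -21010734/445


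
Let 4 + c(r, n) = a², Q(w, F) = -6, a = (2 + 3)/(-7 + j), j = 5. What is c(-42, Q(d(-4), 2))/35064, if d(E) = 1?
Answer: 1/15584 ≈ 6.4168e-5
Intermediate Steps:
a = -5/2 (a = (2 + 3)/(-7 + 5) = 5/(-2) = 5*(-½) = -5/2 ≈ -2.5000)
c(r, n) = 9/4 (c(r, n) = -4 + (-5/2)² = -4 + 25/4 = 9/4)
c(-42, Q(d(-4), 2))/35064 = (9/4)/35064 = (9/4)*(1/35064) = 1/15584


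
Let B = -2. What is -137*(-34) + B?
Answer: 4656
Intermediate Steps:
-137*(-34) + B = -137*(-34) - 2 = 4658 - 2 = 4656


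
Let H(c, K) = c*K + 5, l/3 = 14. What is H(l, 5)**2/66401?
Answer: 46225/66401 ≈ 0.69615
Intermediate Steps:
l = 42 (l = 3*14 = 42)
H(c, K) = 5 + K*c (H(c, K) = K*c + 5 = 5 + K*c)
H(l, 5)**2/66401 = (5 + 5*42)**2/66401 = (5 + 210)**2*(1/66401) = 215**2*(1/66401) = 46225*(1/66401) = 46225/66401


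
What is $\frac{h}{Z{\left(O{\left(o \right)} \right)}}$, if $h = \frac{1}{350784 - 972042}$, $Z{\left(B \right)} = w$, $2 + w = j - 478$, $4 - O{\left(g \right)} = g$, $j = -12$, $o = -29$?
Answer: $\frac{1}{305658936} \approx 3.2716 \cdot 10^{-9}$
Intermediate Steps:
$O{\left(g \right)} = 4 - g$
$w = -492$ ($w = -2 - 490 = -492$)
$Z{\left(B \right)} = -492$
$h = - \frac{1}{621258}$ ($h = \frac{1}{-621258} = - \frac{1}{621258} \approx -1.6096 \cdot 10^{-6}$)
$\frac{h}{Z{\left(O{\left(o \right)} \right)}} = - \frac{1}{621258 \left(-492\right)} = \left(- \frac{1}{621258}\right) \left(- \frac{1}{492}\right) = \frac{1}{305658936}$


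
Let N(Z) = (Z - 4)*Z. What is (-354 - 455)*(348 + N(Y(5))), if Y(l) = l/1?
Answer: -285577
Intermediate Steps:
Y(l) = l (Y(l) = l*1 = l)
N(Z) = Z*(-4 + Z) (N(Z) = (-4 + Z)*Z = Z*(-4 + Z))
(-354 - 455)*(348 + N(Y(5))) = (-354 - 455)*(348 + 5*(-4 + 5)) = -809*(348 + 5*1) = -809*(348 + 5) = -809*353 = -285577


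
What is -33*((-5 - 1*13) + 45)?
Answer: -891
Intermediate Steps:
-33*((-5 - 1*13) + 45) = -33*((-5 - 13) + 45) = -33*(-18 + 45) = -33*27 = -891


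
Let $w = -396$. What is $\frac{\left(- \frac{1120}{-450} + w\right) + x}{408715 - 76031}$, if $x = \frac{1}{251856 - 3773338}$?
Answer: $- \frac{62358403301}{52719332295960} \approx -0.0011828$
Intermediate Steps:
$x = - \frac{1}{3521482}$ ($x = \frac{1}{-3521482} = - \frac{1}{3521482} \approx -2.8397 \cdot 10^{-7}$)
$\frac{\left(- \frac{1120}{-450} + w\right) + x}{408715 - 76031} = \frac{\left(- \frac{1120}{-450} - 396\right) - \frac{1}{3521482}}{408715 - 76031} = \frac{\left(\left(-1120\right) \left(- \frac{1}{450}\right) - 396\right) - \frac{1}{3521482}}{332684} = \left(\left(\frac{112}{45} - 396\right) - \frac{1}{3521482}\right) \frac{1}{332684} = \left(- \frac{17708}{45} - \frac{1}{3521482}\right) \frac{1}{332684} = \left(- \frac{62358403301}{158466690}\right) \frac{1}{332684} = - \frac{62358403301}{52719332295960}$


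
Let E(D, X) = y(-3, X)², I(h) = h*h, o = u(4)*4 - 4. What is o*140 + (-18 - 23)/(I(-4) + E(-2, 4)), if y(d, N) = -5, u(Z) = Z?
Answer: 1679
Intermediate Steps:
o = 12 (o = 4*4 - 4 = 16 - 4 = 12)
I(h) = h²
E(D, X) = 25 (E(D, X) = (-5)² = 25)
o*140 + (-18 - 23)/(I(-4) + E(-2, 4)) = 12*140 + (-18 - 23)/((-4)² + 25) = 1680 - 41/(16 + 25) = 1680 - 41/41 = 1680 - 41*1/41 = 1680 - 1 = 1679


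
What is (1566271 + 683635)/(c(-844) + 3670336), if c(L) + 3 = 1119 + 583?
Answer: 2249906/3672035 ≈ 0.61271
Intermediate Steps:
c(L) = 1699 (c(L) = -3 + (1119 + 583) = -3 + 1702 = 1699)
(1566271 + 683635)/(c(-844) + 3670336) = (1566271 + 683635)/(1699 + 3670336) = 2249906/3672035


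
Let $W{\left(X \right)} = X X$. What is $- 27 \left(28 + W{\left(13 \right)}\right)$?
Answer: $-5319$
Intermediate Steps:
$W{\left(X \right)} = X^{2}$
$- 27 \left(28 + W{\left(13 \right)}\right) = - 27 \left(28 + 13^{2}\right) = - 27 \left(28 + 169\right) = \left(-27\right) 197 = -5319$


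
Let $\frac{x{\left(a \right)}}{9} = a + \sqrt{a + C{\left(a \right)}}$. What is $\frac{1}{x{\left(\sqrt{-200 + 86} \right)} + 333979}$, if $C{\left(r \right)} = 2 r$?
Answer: $\frac{1}{333979 + 9 i \sqrt{114} + 9 \cdot 3^{\frac{3}{4}} \sqrt[4]{38} \sqrt{i}} \approx 2.9939 \cdot 10^{-6} - 1.18 \cdot 10^{-9} i$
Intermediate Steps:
$x{\left(a \right)} = 9 a + 9 \sqrt{3} \sqrt{a}$ ($x{\left(a \right)} = 9 \left(a + \sqrt{a + 2 a}\right) = 9 \left(a + \sqrt{3 a}\right) = 9 \left(a + \sqrt{3} \sqrt{a}\right) = 9 a + 9 \sqrt{3} \sqrt{a}$)
$\frac{1}{x{\left(\sqrt{-200 + 86} \right)} + 333979} = \frac{1}{\left(9 \sqrt{-200 + 86} + 9 \sqrt{3} \sqrt{\sqrt{-200 + 86}}\right) + 333979} = \frac{1}{\left(9 \sqrt{-114} + 9 \sqrt{3} \sqrt{\sqrt{-114}}\right) + 333979} = \frac{1}{\left(9 i \sqrt{114} + 9 \sqrt{3} \sqrt{i \sqrt{114}}\right) + 333979} = \frac{1}{\left(9 i \sqrt{114} + 9 \sqrt{3} \sqrt[4]{114} \sqrt{i}\right) + 333979} = \frac{1}{\left(9 i \sqrt{114} + 9 \cdot 3^{\frac{3}{4}} \sqrt[4]{38} \sqrt{i}\right) + 333979} = \frac{1}{333979 + 9 i \sqrt{114} + 9 \cdot 3^{\frac{3}{4}} \sqrt[4]{38} \sqrt{i}}$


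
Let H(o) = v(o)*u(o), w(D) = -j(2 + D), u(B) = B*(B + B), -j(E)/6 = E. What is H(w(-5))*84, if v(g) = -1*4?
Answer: -217728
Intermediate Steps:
j(E) = -6*E
v(g) = -4
u(B) = 2*B² (u(B) = B*(2*B) = 2*B²)
w(D) = 12 + 6*D (w(D) = -(-6)*(2 + D) = -(-12 - 6*D) = 12 + 6*D)
H(o) = -8*o²
H(w(-5))*84 = -8*(12 + 6*(-5))²*84 = -8*(12 - 30)²*84 = -8*(-18)²*84 = -8*324*84 = -2592*84 = -217728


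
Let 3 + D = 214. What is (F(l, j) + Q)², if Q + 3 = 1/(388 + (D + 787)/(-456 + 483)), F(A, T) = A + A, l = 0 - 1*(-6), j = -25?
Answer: 10669443849/131652676 ≈ 81.042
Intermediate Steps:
l = 6 (l = 0 + 6 = 6)
F(A, T) = 2*A
D = 211 (D = -3 + 214 = 211)
Q = -34395/11474 (Q = -3 + 1/(388 + (211 + 787)/(-456 + 483)) = -3 + 1/(388 + 998/27) = -3 + 1/(11474/27) = -3 + 27/11474 = -34395/11474 ≈ -2.9976)
(F(l, j) + Q)² = (2*6 - 34395/11474)² = (12 - 34395/11474)² = (103293/11474)² = 10669443849/131652676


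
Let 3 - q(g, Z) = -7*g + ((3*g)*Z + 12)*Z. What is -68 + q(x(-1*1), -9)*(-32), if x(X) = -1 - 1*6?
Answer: -56484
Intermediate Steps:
x(X) = -7 (x(X) = -1 - 6 = -7)
q(g, Z) = 3 + 7*g - Z*(12 + 3*Z*g) (q(g, Z) = 3 - (-7*g + ((3*g)*Z + 12)*Z) = 3 - (-7*g + (3*Z*g + 12)*Z) = 3 - (-7*g + (12 + 3*Z*g)*Z) = 3 - (-7*g + Z*(12 + 3*Z*g)) = 3 + (7*g - Z*(12 + 3*Z*g)) = 3 + 7*g - Z*(12 + 3*Z*g))
-68 + q(x(-1*1), -9)*(-32) = -68 + (3 - 12*(-9) + 7*(-7) - 3*(-7)*(-9)²)*(-32) = -68 + (3 + 108 - 49 - 3*(-7)*81)*(-32) = -68 + (3 + 108 - 49 + 1701)*(-32) = -68 + 1763*(-32) = -68 - 56416 = -56484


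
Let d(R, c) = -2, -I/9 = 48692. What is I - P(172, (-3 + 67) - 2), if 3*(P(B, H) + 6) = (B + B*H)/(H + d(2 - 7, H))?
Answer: -2191411/5 ≈ -4.3828e+5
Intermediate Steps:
I = -438228 (I = -9*48692 = -438228)
P(B, H) = -6 + (B + B*H)/(3*(-2 + H)) (P(B, H) = -6 + ((B + B*H)/(H - 2))/3 = -6 + ((B + B*H)/(-2 + H))/3 = -6 + (B + B*H)/(3*(-2 + H)))
I - P(172, (-3 + 67) - 2) = -438228 - (36 + 172 - 18*((-3 + 67) - 2) + 172*((-3 + 67) - 2))/(3*(-2 + ((-3 + 67) - 2))) = -438228 - (36 + 172 - 18*(64 - 2) + 172*(64 - 2))/(3*(-2 + (64 - 2))) = -438228 - (36 + 172 - 18*62 + 172*62)/(3*(-2 + 62)) = -438228 - (36 + 172 - 1116 + 10664)/(3*60) = -438228 - 9756/(3*60) = -438228 - 1*271/5 = -438228 - 271/5 = -2191411/5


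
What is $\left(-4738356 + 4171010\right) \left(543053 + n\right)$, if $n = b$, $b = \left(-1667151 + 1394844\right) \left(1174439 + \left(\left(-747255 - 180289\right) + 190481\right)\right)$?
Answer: $67570910517062134$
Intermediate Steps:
$b = -119100546432$ ($b = - 272307 \left(1174439 + \left(-927544 + 190481\right)\right) = - 272307 \left(1174439 - 737063\right) = \left(-272307\right) 437376 = -119100546432$)
$n = -119100546432$
$\left(-4738356 + 4171010\right) \left(543053 + n\right) = \left(-4738356 + 4171010\right) \left(543053 - 119100546432\right) = \left(-567346\right) \left(-119100003379\right) = 67570910517062134$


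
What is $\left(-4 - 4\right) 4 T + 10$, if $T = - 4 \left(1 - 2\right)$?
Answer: $-118$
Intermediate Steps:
$T = 4$ ($T = \left(-4\right) \left(-1\right) = 4$)
$\left(-4 - 4\right) 4 T + 10 = \left(-4 - 4\right) 4 \cdot 4 + 10 = \left(-8\right) 4 \cdot 4 + 10 = \left(-32\right) 4 + 10 = -128 + 10 = -118$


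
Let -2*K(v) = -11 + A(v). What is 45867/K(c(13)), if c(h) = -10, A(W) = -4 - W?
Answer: 91734/5 ≈ 18347.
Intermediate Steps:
K(v) = 15/2 + v/2 (K(v) = -(-11 + (-4 - v))/2 = -(-15 - v)/2 = 15/2 + v/2)
45867/K(c(13)) = 45867/(15/2 + (½)*(-10)) = 45867/(15/2 - 5) = 45867/(5/2) = 45867*(⅖) = 91734/5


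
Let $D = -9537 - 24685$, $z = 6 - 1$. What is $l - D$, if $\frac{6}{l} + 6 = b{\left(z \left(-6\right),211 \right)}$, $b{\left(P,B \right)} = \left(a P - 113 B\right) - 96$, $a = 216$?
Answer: $\frac{1041204344}{30425} \approx 34222.0$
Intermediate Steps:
$z = 5$
$b{\left(P,B \right)} = -96 - 113 B + 216 P$ ($b{\left(P,B \right)} = \left(216 P - 113 B\right) - 96 = \left(- 113 B + 216 P\right) - 96 = -96 - 113 B + 216 P$)
$D = -34222$
$l = - \frac{6}{30425}$ ($l = \frac{6}{-6 - \left(23939 - 1080 \left(-6\right)\right)} = \frac{6}{-6 - 30419} = \frac{6}{-30425} = 6 \left(- \frac{1}{30425}\right) = - \frac{6}{30425} \approx -0.00019721$)
$l - D = - \frac{6}{30425} - -34222 = - \frac{6}{30425} + 34222 = \frac{1041204344}{30425}$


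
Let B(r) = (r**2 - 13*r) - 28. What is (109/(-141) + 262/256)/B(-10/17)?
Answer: -1305991/104353536 ≈ -0.012515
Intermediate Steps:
B(r) = -28 + r**2 - 13*r
(109/(-141) + 262/256)/B(-10/17) = (109/(-141) + 262/256)/(-28 + (-10/17)**2 - (-130)/17) = (109*(-1/141) + 262*(1/256))/(-28 + (-10*1/17)**2 - (-130)/17) = (-109/141 + 131/128)/(-28 + (-10/17)**2 - 13*(-10/17)) = 4519/(18048*(-28 + 100/289 + 130/17)) = 4519/(18048*(-5782/289)) = (4519/18048)*(-289/5782) = -1305991/104353536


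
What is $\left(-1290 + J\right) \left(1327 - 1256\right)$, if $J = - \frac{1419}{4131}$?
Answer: $- \frac{126153013}{1377} \approx -91614.0$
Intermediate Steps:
$J = - \frac{473}{1377}$ ($J = \left(-1419\right) \frac{1}{4131} = - \frac{473}{1377} \approx -0.3435$)
$\left(-1290 + J\right) \left(1327 - 1256\right) = \left(-1290 - \frac{473}{1377}\right) \left(1327 - 1256\right) = \left(- \frac{1776803}{1377}\right) 71 = - \frac{126153013}{1377}$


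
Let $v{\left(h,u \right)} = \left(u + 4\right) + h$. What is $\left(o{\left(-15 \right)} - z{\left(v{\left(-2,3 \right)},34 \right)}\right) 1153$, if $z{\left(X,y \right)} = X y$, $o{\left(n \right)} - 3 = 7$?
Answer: $-184480$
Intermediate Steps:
$v{\left(h,u \right)} = 4 + h + u$ ($v{\left(h,u \right)} = \left(4 + u\right) + h = 4 + h + u$)
$o{\left(n \right)} = 10$ ($o{\left(n \right)} = 3 + 7 = 10$)
$\left(o{\left(-15 \right)} - z{\left(v{\left(-2,3 \right)},34 \right)}\right) 1153 = \left(10 - \left(4 - 2 + 3\right) 34\right) 1153 = \left(10 - 5 \cdot 34\right) 1153 = \left(10 - 170\right) 1153 = \left(-160\right) 1153 = -184480$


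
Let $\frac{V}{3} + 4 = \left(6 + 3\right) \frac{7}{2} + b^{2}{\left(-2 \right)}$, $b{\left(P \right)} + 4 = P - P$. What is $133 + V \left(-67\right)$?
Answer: $- \frac{17221}{2} \approx -8610.5$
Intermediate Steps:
$b{\left(P \right)} = -4$ ($b{\left(P \right)} = -4 + \left(P - P\right) = -4 + 0 = -4$)
$V = \frac{261}{2}$ ($V = -12 + 3 \left(\left(6 + 3\right) \frac{7}{2} + \left(-4\right)^{2}\right) = -12 + 3 \left(9 \cdot 7 \cdot \frac{1}{2} + 16\right) = -12 + 3 \left(9 \cdot \frac{7}{2} + 16\right) = -12 + 3 \left(\frac{63}{2} + 16\right) = -12 + 3 \cdot \frac{95}{2} = -12 + \frac{285}{2} = \frac{261}{2} \approx 130.5$)
$133 + V \left(-67\right) = 133 + \frac{261}{2} \left(-67\right) = 133 - \frac{17487}{2} = - \frac{17221}{2}$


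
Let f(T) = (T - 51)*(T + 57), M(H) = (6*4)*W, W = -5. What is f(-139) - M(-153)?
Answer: 15700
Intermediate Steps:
M(H) = -120 (M(H) = (6*4)*(-5) = 24*(-5) = -120)
f(T) = (-51 + T)*(57 + T)
f(-139) - M(-153) = (-2907 + (-139)² + 6*(-139)) - 1*(-120) = (-2907 + 19321 - 834) + 120 = 15580 + 120 = 15700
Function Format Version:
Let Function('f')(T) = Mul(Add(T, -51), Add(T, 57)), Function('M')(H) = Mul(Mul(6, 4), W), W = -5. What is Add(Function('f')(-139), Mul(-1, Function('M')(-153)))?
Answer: 15700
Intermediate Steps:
Function('M')(H) = -120 (Function('M')(H) = Mul(Mul(6, 4), -5) = Mul(24, -5) = -120)
Function('f')(T) = Mul(Add(-51, T), Add(57, T))
Add(Function('f')(-139), Mul(-1, Function('M')(-153))) = Add(Add(-2907, Pow(-139, 2), Mul(6, -139)), Mul(-1, -120)) = Add(Add(-2907, 19321, -834), 120) = Add(15580, 120) = 15700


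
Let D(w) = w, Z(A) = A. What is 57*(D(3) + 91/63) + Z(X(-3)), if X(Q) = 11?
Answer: 793/3 ≈ 264.33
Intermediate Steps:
57*(D(3) + 91/63) + Z(X(-3)) = 57*(3 + 91/63) + 11 = 57*(3 + 91*(1/63)) + 11 = 57*(3 + 13/9) + 11 = 57*(40/9) + 11 = 760/3 + 11 = 793/3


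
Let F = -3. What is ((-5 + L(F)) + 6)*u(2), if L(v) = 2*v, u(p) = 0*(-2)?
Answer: 0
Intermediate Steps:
u(p) = 0
((-5 + L(F)) + 6)*u(2) = ((-5 + 2*(-3)) + 6)*0 = ((-5 - 6) + 6)*0 = (-11 + 6)*0 = -5*0 = 0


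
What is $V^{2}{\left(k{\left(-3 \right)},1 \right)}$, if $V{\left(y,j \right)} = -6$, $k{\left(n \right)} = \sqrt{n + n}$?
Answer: $36$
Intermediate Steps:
$k{\left(n \right)} = \sqrt{2} \sqrt{n}$ ($k{\left(n \right)} = \sqrt{2 n} = \sqrt{2} \sqrt{n}$)
$V^{2}{\left(k{\left(-3 \right)},1 \right)} = \left(-6\right)^{2} = 36$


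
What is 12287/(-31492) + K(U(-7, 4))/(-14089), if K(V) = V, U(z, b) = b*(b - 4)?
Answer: -12287/31492 ≈ -0.39016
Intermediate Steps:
U(z, b) = b*(-4 + b)
12287/(-31492) + K(U(-7, 4))/(-14089) = 12287/(-31492) + (4*(-4 + 4))/(-14089) = 12287*(-1/31492) + (4*0)*(-1/14089) = -12287/31492 + 0*(-1/14089) = -12287/31492 + 0 = -12287/31492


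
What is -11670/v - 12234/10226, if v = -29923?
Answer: -123370281/152996299 ≈ -0.80636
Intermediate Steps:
-11670/v - 12234/10226 = -11670/(-29923) - 12234/10226 = -11670*(-1/29923) - 12234*1/10226 = 11670/29923 - 6117/5113 = -123370281/152996299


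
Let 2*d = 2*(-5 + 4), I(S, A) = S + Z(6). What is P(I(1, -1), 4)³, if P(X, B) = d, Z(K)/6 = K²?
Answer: -1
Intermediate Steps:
Z(K) = 6*K²
I(S, A) = 216 + S (I(S, A) = S + 6*6² = S + 6*36 = S + 216 = 216 + S)
d = -1 (d = (2*(-5 + 4))/2 = (2*(-1))/2 = (½)*(-2) = -1)
P(X, B) = -1
P(I(1, -1), 4)³ = (-1)³ = -1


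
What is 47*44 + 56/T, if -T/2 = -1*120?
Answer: 62047/30 ≈ 2068.2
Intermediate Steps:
T = 240 (T = -(-2)*120 = -2*(-120) = 240)
47*44 + 56/T = 47*44 + 56/240 = 2068 + 56*(1/240) = 2068 + 7/30 = 62047/30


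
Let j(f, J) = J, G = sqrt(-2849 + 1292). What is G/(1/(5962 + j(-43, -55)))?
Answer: 17721*I*sqrt(173) ≈ 2.3308e+5*I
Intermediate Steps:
G = 3*I*sqrt(173) (G = sqrt(-1557) = 3*I*sqrt(173) ≈ 39.459*I)
G/(1/(5962 + j(-43, -55))) = (3*I*sqrt(173))/(1/(5962 - 55)) = (3*I*sqrt(173))/(1/5907) = (3*I*sqrt(173))*5907 = 17721*I*sqrt(173)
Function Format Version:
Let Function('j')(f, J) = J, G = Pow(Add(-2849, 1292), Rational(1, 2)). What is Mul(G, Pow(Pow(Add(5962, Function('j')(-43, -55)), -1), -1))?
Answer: Mul(17721, I, Pow(173, Rational(1, 2))) ≈ Mul(2.3308e+5, I)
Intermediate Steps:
G = Mul(3, I, Pow(173, Rational(1, 2))) (G = Pow(-1557, Rational(1, 2)) = Mul(3, I, Pow(173, Rational(1, 2))) ≈ Mul(39.459, I))
Mul(G, Pow(Pow(Add(5962, Function('j')(-43, -55)), -1), -1)) = Mul(Mul(3, I, Pow(173, Rational(1, 2))), Pow(Pow(Add(5962, -55), -1), -1)) = Mul(Mul(3, I, Pow(173, Rational(1, 2))), Pow(Pow(5907, -1), -1)) = Mul(Mul(3, I, Pow(173, Rational(1, 2))), Pow(Rational(1, 5907), -1)) = Mul(Mul(3, I, Pow(173, Rational(1, 2))), 5907) = Mul(17721, I, Pow(173, Rational(1, 2)))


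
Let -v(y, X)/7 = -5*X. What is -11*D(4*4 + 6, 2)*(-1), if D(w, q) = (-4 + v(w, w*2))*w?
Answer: 371712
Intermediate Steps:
v(y, X) = 35*X (v(y, X) = -(-35)*X = 35*X)
D(w, q) = w*(-4 + 70*w) (D(w, q) = (-4 + 35*(w*2))*w = (-4 + 35*(2*w))*w = (-4 + 70*w)*w = w*(-4 + 70*w))
-11*D(4*4 + 6, 2)*(-1) = -22*(4*4 + 6)*(-2 + 35*(4*4 + 6))*(-1) = -22*(16 + 6)*(-2 + 35*(16 + 6))*(-1) = -22*22*(-2 + 35*22)*(-1) = -22*22*(-2 + 770)*(-1) = -22*22*768*(-1) = -11*33792*(-1) = -371712*(-1) = 371712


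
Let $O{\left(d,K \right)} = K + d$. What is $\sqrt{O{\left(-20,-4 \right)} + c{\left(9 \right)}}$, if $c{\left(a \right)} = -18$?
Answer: $i \sqrt{42} \approx 6.4807 i$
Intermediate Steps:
$\sqrt{O{\left(-20,-4 \right)} + c{\left(9 \right)}} = \sqrt{\left(-4 - 20\right) - 18} = \sqrt{-24 - 18} = \sqrt{-42} = i \sqrt{42}$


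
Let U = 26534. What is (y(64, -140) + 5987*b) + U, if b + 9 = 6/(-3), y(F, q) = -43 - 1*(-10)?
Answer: -39356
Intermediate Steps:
y(F, q) = -33 (y(F, q) = -43 + 10 = -33)
b = -11 (b = -9 + 6/(-3) = -9 + 6*(-⅓) = -9 - 2 = -11)
(y(64, -140) + 5987*b) + U = (-33 + 5987*(-11)) + 26534 = (-33 - 65857) + 26534 = -65890 + 26534 = -39356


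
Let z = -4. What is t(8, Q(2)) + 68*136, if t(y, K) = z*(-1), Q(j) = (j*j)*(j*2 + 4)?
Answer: 9252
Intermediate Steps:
Q(j) = j²*(4 + 2*j) (Q(j) = j²*(2*j + 4) = j²*(4 + 2*j))
t(y, K) = 4 (t(y, K) = -4*(-1) = 4)
t(8, Q(2)) + 68*136 = 4 + 68*136 = 4 + 9248 = 9252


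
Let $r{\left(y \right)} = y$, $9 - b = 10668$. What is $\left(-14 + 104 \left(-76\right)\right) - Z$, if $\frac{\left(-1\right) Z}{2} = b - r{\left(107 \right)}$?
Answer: $-29450$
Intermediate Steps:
$b = -10659$ ($b = 9 - 10668 = -10659$)
$Z = 21532$ ($Z = - 2 \left(-10659 - 107\right) = \left(-2\right) \left(-10766\right) = 21532$)
$\left(-14 + 104 \left(-76\right)\right) - Z = \left(-14 + 104 \left(-76\right)\right) - 21532 = \left(-14 - 7904\right) - 21532 = -7918 - 21532 = -29450$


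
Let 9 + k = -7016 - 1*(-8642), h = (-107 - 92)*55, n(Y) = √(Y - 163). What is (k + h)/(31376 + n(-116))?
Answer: -292675328/984453655 + 27984*I*√31/984453655 ≈ -0.2973 + 0.00015827*I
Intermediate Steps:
n(Y) = √(-163 + Y)
h = -10945 (h = -199*55 = -10945)
k = 1617 (k = -9 + (-7016 - 1*(-8642)) = -9 + (-7016 + 8642) = -9 + 1626 = 1617)
(k + h)/(31376 + n(-116)) = (1617 - 10945)/(31376 + √(-163 - 116)) = -9328/(31376 + √(-279)) = -9328/(31376 + 3*I*√31)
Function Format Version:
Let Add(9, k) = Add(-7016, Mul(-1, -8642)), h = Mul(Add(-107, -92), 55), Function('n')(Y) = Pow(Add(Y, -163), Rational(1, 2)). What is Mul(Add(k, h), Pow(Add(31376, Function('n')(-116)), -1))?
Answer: Add(Rational(-292675328, 984453655), Mul(Rational(27984, 984453655), I, Pow(31, Rational(1, 2)))) ≈ Add(-0.29730, Mul(0.00015827, I))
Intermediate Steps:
Function('n')(Y) = Pow(Add(-163, Y), Rational(1, 2))
h = -10945 (h = Mul(-199, 55) = -10945)
k = 1617 (k = Add(-9, Add(-7016, Mul(-1, -8642))) = Add(-9, Add(-7016, 8642)) = Add(-9, 1626) = 1617)
Mul(Add(k, h), Pow(Add(31376, Function('n')(-116)), -1)) = Mul(Add(1617, -10945), Pow(Add(31376, Pow(Add(-163, -116), Rational(1, 2))), -1)) = Mul(-9328, Pow(Add(31376, Pow(-279, Rational(1, 2))), -1)) = Mul(-9328, Pow(Add(31376, Mul(3, I, Pow(31, Rational(1, 2)))), -1))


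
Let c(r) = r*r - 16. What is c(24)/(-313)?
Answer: -560/313 ≈ -1.7891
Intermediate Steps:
c(r) = -16 + r² (c(r) = r² - 16 = -16 + r²)
c(24)/(-313) = (-16 + 24²)/(-313) = (-16 + 576)*(-1/313) = 560*(-1/313) = -560/313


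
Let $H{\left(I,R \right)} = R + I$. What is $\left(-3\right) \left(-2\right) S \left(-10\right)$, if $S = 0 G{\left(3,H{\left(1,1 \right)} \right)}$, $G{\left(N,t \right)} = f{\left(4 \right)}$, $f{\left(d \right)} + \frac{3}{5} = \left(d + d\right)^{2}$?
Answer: $0$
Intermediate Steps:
$H{\left(I,R \right)} = I + R$
$f{\left(d \right)} = - \frac{3}{5} + 4 d^{2}$ ($f{\left(d \right)} = - \frac{3}{5} + \left(d + d\right)^{2} = - \frac{3}{5} + \left(2 d\right)^{2} = - \frac{3}{5} + 4 d^{2}$)
$G{\left(N,t \right)} = \frac{317}{5}$ ($G{\left(N,t \right)} = - \frac{3}{5} + 4 \cdot 4^{2} = - \frac{3}{5} + 4 \cdot 16 = - \frac{3}{5} + 64 = \frac{317}{5}$)
$S = 0$ ($S = 0 \cdot \frac{317}{5} = 0$)
$\left(-3\right) \left(-2\right) S \left(-10\right) = \left(-3\right) \left(-2\right) 0 \left(-10\right) = 6 \cdot 0 \left(-10\right) = 0 \left(-10\right) = 0$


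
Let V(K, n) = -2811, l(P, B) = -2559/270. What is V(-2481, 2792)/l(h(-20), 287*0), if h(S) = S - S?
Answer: 252990/853 ≈ 296.59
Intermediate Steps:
h(S) = 0
l(P, B) = -853/90 (l(P, B) = -2559*1/270 = -853/90)
V(-2481, 2792)/l(h(-20), 287*0) = -2811/(-853/90) = -2811*(-90/853) = 252990/853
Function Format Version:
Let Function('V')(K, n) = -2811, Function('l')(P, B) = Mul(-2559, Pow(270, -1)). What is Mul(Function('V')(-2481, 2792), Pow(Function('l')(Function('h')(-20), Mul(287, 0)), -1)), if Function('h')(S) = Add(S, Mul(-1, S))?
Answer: Rational(252990, 853) ≈ 296.59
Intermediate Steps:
Function('h')(S) = 0
Function('l')(P, B) = Rational(-853, 90) (Function('l')(P, B) = Mul(-2559, Rational(1, 270)) = Rational(-853, 90))
Mul(Function('V')(-2481, 2792), Pow(Function('l')(Function('h')(-20), Mul(287, 0)), -1)) = Mul(-2811, Pow(Rational(-853, 90), -1)) = Mul(-2811, Rational(-90, 853)) = Rational(252990, 853)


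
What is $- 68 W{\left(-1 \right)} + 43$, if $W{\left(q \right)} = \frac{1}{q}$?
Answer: $111$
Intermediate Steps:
$- 68 W{\left(-1 \right)} + 43 = - \frac{68}{-1} + 43 = \left(-68\right) \left(-1\right) + 43 = 68 + 43 = 111$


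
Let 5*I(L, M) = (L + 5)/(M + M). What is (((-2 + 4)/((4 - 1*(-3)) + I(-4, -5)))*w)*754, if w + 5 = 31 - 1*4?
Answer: 1658800/349 ≈ 4753.0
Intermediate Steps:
I(L, M) = (5 + L)/(10*M) (I(L, M) = ((L + 5)/(M + M))/5 = ((5 + L)/((2*M)))/5 = ((5 + L)*(1/(2*M)))/5 = ((5 + L)/(2*M))/5 = (5 + L)/(10*M))
w = 22 (w = -5 + (31 - 1*4) = -5 + (31 - 4) = -5 + 27 = 22)
(((-2 + 4)/((4 - 1*(-3)) + I(-4, -5)))*w)*754 = (((-2 + 4)/((4 - 1*(-3)) + (⅒)*(5 - 4)/(-5)))*22)*754 = ((2/((4 + 3) + (⅒)*(-⅕)*1))*22)*754 = ((2/(7 - 1/50))*22)*754 = ((2/(349/50))*22)*754 = ((2*(50/349))*22)*754 = ((100/349)*22)*754 = (2200/349)*754 = 1658800/349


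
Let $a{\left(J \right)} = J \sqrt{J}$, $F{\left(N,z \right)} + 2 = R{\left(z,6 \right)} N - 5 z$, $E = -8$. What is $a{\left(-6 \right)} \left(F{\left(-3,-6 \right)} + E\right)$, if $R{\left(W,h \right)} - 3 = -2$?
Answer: $- 102 i \sqrt{6} \approx - 249.85 i$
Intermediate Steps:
$R{\left(W,h \right)} = 1$ ($R{\left(W,h \right)} = 3 - 2 = 1$)
$F{\left(N,z \right)} = -2 + N - 5 z$ ($F{\left(N,z \right)} = -2 + \left(1 N - 5 z\right) = -2 + \left(N - 5 z\right) = -2 + N - 5 z$)
$a{\left(J \right)} = J^{\frac{3}{2}}$
$a{\left(-6 \right)} \left(F{\left(-3,-6 \right)} + E\right) = \left(-6\right)^{\frac{3}{2}} \left(\left(-2 - 3 - -30\right) - 8\right) = - 6 i \sqrt{6} \left(\left(-2 - 3 + 30\right) - 8\right) = - 6 i \sqrt{6} \left(25 - 8\right) = - 6 i \sqrt{6} \cdot 17 = - 102 i \sqrt{6}$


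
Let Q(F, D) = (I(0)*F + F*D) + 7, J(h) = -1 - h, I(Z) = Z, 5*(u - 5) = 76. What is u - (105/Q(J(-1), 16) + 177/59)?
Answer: 11/5 ≈ 2.2000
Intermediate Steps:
u = 101/5 (u = 5 + (1/5)*76 = 5 + 76/5 = 101/5 ≈ 20.200)
Q(F, D) = 7 + D*F (Q(F, D) = (0*F + F*D) + 7 = (0 + D*F) + 7 = D*F + 7 = 7 + D*F)
u - (105/Q(J(-1), 16) + 177/59) = 101/5 - (105/(7 + 16*(-1 - 1*(-1))) + 177/59) = 101/5 - (105/(7 + 16*(-1 + 1)) + 177*(1/59)) = 101/5 - (105/(7 + 16*0) + 3) = 101/5 - (105/(7 + 0) + 3) = 101/5 - (105/7 + 3) = 101/5 - (105*(1/7) + 3) = 101/5 - (15 + 3) = 101/5 - 1*18 = 101/5 - 18 = 11/5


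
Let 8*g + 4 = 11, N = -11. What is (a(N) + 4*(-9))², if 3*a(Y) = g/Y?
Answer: 90459121/69696 ≈ 1297.9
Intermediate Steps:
g = 7/8 (g = -½ + (⅛)*11 = -½ + 11/8 = 7/8 ≈ 0.87500)
a(Y) = 7/(24*Y) (a(Y) = (7/(8*Y))/3 = 7/(24*Y))
(a(N) + 4*(-9))² = ((7/24)/(-11) + 4*(-9))² = ((7/24)*(-1/11) - 36)² = (-7/264 - 36)² = (-9511/264)² = 90459121/69696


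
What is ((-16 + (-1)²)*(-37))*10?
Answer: 5550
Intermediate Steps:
((-16 + (-1)²)*(-37))*10 = ((-16 + 1)*(-37))*10 = -15*(-37)*10 = 555*10 = 5550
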